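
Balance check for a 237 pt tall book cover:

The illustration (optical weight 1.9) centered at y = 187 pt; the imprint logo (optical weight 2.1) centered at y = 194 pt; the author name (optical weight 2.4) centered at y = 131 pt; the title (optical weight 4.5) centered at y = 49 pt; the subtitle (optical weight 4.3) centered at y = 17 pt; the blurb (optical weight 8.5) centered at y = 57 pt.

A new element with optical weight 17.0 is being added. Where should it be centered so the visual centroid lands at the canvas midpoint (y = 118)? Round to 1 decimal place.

With the new element, Σw becomes 1.9 + 2.1 + 2.4 + 4.5 + 4.3 + 8.5 + 17.0 = 40.7.
y: target moment 40.7×118 = 4802.6; current 1.9·187 + 2.1·194 + 2.4·131 + 4.5·49 + 4.3·17 + 8.5·57 = 1855.2; the new element supplies 2947.4, so y = 2947.4/17.0 ≈ 173.38.

y ≈ 173.4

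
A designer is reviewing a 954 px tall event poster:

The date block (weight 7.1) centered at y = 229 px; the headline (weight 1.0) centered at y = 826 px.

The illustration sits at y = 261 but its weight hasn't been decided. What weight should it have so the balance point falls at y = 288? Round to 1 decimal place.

Fixed elements: Σw = 7.1 + 1.0 = 8.1, Σw·y = 7.1·229 + 1.0·826 = 2451.9.
Set Σw·y/Σw = 288: (2451.9 + 261w) = 288·(8.1 + w).
Solving: w = (288·8.1 − 2451.9) / (261 − 288) = -119.1 / -27 ≈ 4.41.

w ≈ 4.4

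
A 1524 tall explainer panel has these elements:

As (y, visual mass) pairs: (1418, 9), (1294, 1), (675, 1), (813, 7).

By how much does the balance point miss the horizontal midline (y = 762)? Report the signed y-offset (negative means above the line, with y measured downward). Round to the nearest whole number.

≈ 373

Σw = 9 + 1 + 1 + 7 = 18.
y-moment: 9·1418 + 1·1294 + 1·675 + 7·813 = 20422; centroid 20422/18 ≈ 1134.56.
Difference: 1134.56 − 762 ≈ 372.56.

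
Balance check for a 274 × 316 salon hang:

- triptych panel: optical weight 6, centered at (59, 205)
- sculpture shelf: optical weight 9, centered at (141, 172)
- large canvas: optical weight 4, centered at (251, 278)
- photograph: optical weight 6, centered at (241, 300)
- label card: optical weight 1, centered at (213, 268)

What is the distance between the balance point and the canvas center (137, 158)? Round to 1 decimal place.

Total weight = 6 + 9 + 4 + 6 + 1 = 26.
Σw·x = 6·59 + 9·141 + 4·251 + 6·241 + 1·213 = 4286, so x̄ = 4286/26 ≈ 164.85.
Σw·y = 6·205 + 9·172 + 4·278 + 6·300 + 1·268 = 5958, so ȳ = 5958/26 ≈ 229.15.
Offset from (137, 158): Δx ≈ 27.85, Δy ≈ 71.15; distance = √(Δx² + Δy²) ≈ 76.41.

≈ 76.4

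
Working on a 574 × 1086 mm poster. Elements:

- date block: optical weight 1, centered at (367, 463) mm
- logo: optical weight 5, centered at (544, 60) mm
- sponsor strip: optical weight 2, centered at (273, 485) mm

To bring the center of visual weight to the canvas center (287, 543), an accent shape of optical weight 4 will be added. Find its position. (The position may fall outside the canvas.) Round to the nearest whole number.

With the accent shape, Σw becomes 1 + 5 + 2 + 4 = 12.
x: target moment 12×287 = 3444; current 1·367 + 5·544 + 2·273 = 3633; the accent shape supplies -189, so x = -189/4 ≈ -47.25.
y: target moment 12×543 = 6516; current 1·463 + 5·60 + 2·485 = 1733; the accent shape supplies 4783, so y = 4783/4 ≈ 1195.75.

(-47, 1196)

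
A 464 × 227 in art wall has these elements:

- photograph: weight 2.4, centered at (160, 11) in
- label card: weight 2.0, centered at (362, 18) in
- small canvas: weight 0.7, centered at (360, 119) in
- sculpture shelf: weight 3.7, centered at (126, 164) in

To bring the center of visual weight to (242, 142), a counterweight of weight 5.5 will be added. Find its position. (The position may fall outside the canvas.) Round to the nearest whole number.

After adding the counterweight, total weight = 2.4 + 2.0 + 0.7 + 3.7 + 5.5 = 14.3.
x: target moment 14.3×242 = 3460.6; current 2.4·160 + 2.0·362 + 0.7·360 + 3.7·126 = 1826.2; the counterweight supplies 1634.4, so x = 1634.4/5.5 ≈ 297.16.
y: target moment 14.3×142 = 2030.6; current 2.4·11 + 2.0·18 + 0.7·119 + 3.7·164 = 752.5; the counterweight supplies 1278.1, so y = 1278.1/5.5 ≈ 232.38.

(297, 232)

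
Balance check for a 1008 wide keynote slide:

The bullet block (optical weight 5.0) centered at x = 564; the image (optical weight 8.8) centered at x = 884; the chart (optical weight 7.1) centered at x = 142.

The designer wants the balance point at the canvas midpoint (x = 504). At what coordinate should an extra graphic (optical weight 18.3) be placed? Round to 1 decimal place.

x ≈ 445.3

With the extra graphic, Σw becomes 5.0 + 8.8 + 7.1 + 18.3 = 39.2.
x: target moment 39.2×504 = 19756.8; current 5.0·564 + 8.8·884 + 7.1·142 = 11607.4; the extra graphic supplies 8149.4, so x = 8149.4/18.3 ≈ 445.32.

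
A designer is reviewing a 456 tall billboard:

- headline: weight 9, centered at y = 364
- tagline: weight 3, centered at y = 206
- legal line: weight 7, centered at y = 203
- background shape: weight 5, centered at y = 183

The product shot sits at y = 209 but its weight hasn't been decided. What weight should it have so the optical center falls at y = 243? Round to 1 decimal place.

Fixed elements: Σw = 9 + 3 + 7 + 5 = 24, Σw·y = 9·364 + 3·206 + 7·203 + 5·183 = 6230.
Balance at y = 243 requires (6230 + w·209) / (24 + w) = 243.
So w = (243·24 − 6230)/(209 − 243) = -398/-34 ≈ 11.71.

w ≈ 11.7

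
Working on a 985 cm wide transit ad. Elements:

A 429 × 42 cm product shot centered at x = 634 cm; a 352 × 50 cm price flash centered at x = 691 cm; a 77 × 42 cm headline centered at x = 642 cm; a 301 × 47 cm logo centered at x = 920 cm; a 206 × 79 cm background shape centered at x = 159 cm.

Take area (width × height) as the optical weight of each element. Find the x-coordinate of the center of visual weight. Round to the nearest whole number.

x ≈ 596

Areas: product shot 429·42 = 18018, price flash 352·50 = 17600, headline 77·42 = 3234, logo 301·47 = 14147, background shape 206·79 = 16274. Total weight = 69273.
Σw·x = 18018·634 + 17600·691 + 3234·642 + 14147·920 + 16274·159 = 41264046, so x̄ = 41264046/69273 ≈ 595.67.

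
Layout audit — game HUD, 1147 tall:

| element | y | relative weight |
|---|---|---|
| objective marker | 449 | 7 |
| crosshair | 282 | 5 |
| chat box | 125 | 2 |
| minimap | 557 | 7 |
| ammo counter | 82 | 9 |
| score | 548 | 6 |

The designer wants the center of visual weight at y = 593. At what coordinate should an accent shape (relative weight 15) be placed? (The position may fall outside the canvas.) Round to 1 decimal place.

After adding the accent shape, total weight = 7 + 5 + 2 + 7 + 9 + 6 + 15 = 51.
Along y: (12728 + 15·y) / 51 = 593 (existing moment 7·449 + 5·282 + 2·125 + 7·557 + 9·82 + 6·548 = 12728) ⇒ y = (30243 − 12728) / 15 ≈ 1167.67.

y ≈ 1167.7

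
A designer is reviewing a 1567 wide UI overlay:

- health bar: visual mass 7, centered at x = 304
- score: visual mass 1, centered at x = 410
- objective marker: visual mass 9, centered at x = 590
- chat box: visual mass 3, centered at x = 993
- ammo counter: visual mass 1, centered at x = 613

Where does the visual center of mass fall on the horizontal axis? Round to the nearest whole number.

Σw = 7 + 1 + 9 + 3 + 1 = 21.
x-moment: 7·304 + 1·410 + 9·590 + 3·993 + 1·613 = 11440; centroid 11440/21 ≈ 544.76.

x ≈ 545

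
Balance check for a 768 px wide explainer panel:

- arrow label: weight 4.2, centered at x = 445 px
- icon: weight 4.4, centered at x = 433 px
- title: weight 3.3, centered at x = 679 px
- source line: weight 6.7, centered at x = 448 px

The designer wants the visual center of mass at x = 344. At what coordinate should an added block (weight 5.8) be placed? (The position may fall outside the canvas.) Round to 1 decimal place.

After adding the added block, total weight = 4.2 + 4.4 + 3.3 + 6.7 + 5.8 = 24.4.
x: target moment 24.4×344 = 8393.6; current 4.2·445 + 4.4·433 + 3.3·679 + 6.7·448 = 9016.5; the added block supplies -622.9, so x = -622.9/5.8 ≈ -107.40.

x ≈ -107.4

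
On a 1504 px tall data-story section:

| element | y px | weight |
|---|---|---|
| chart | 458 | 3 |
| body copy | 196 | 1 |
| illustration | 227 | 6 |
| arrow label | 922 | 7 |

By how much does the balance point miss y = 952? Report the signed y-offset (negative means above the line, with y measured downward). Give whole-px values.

≈ -400 px

Weights sum to 3 + 1 + 6 + 7 = 17.
Σw·y = 3·458 + 1·196 + 6·227 + 7·922 = 9386, so ȳ = 9386/17 ≈ 552.12.
Against y = 952, that's 552.12 − 952 = -399.88.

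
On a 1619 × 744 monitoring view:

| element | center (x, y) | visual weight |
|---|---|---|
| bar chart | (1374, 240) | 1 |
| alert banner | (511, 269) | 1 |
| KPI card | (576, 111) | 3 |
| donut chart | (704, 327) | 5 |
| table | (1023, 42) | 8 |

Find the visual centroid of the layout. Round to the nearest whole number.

Total weight = 1 + 1 + 3 + 5 + 8 = 18.
x: (1·1374 + 1·511 + 3·576 + 5·704 + 8·1023) / 18 = 15317 / 18 ≈ 850.94
y: (1·240 + 1·269 + 3·111 + 5·327 + 8·42) / 18 = 2813 / 18 ≈ 156.28

(851, 156)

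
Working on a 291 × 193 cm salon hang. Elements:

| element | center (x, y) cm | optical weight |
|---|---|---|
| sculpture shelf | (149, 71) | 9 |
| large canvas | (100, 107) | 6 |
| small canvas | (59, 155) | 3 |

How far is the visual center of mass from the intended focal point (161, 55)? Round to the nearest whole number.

≈ 60 cm

Total weight = 9 + 6 + 3 = 18.
x: (9·149 + 6·100 + 3·59) / 18 = 2118 / 18 ≈ 117.67
y: (9·71 + 6·107 + 3·155) / 18 = 1746 / 18 ≈ 97.00
Offset from (161, 55): Δx ≈ -43.33, Δy ≈ 42.00; distance = √(Δx² + Δy²) ≈ 60.35.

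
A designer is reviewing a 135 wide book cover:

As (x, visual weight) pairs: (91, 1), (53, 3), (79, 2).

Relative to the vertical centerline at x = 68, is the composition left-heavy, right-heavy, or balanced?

Σw = 1 + 3 + 2 = 6.
x-moment: 1·91 + 3·53 + 2·79 = 408; centroid 408/6 ≈ 68.00.
That equals the midline 68 — balanced.

balanced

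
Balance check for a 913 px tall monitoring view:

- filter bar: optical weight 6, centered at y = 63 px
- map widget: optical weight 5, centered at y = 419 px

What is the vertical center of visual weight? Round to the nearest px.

y ≈ 225

Total weight = 6 + 5 = 11.
y: (6·63 + 5·419) / 11 = 2473 / 11 ≈ 224.82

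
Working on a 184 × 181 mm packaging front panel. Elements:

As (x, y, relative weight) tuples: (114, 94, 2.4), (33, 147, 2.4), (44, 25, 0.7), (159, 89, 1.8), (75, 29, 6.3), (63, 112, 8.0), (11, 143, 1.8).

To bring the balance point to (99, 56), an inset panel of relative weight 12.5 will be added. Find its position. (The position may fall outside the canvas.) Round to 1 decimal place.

After adding the inset panel, total weight = 2.4 + 2.4 + 0.7 + 1.8 + 6.3 + 8.0 + 1.8 + 12.5 = 35.9.
x: need Σw·x = 35.9·99 = 3554.1. Existing = 2.4·114 + 2.4·33 + 0.7·44 + 1.8·159 + 6.3·75 + 8.0·63 + 1.8·11 = 1666.1. Remainder 1888.0 / 12.5 ≈ 151.04.
y: need Σw·y = 35.9·56 = 2010.4. Existing = 2.4·94 + 2.4·147 + 0.7·25 + 1.8·89 + 6.3·29 + 8.0·112 + 1.8·143 = 2092.2. Remainder -81.8 / 12.5 ≈ -6.54.

(151.0, -6.5)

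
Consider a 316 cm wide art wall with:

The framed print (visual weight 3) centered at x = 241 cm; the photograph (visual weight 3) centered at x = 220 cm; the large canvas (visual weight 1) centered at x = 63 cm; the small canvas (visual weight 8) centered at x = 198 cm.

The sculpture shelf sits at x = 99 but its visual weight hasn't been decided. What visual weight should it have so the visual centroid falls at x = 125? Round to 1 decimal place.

Fixed elements: Σw = 3 + 3 + 1 + 8 = 15, Σw·x = 3·241 + 3·220 + 1·63 + 8·198 = 3030.
Set Σw·x/Σw = 125: (3030 + 99w) = 125·(15 + w).
Rearranging, w·(99 − 125) = 125·15 − 3030 = -1155, so w ≈ -1155/-26 = 44.42.

w ≈ 44.4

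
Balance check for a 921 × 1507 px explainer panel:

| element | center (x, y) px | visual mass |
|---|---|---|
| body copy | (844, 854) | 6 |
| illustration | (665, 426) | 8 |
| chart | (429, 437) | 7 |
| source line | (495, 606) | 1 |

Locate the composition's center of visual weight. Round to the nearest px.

Σw = 6 + 8 + 7 + 1 = 22.
x: (6·844 + 8·665 + 7·429 + 1·495) / 22 = 13882 / 22 ≈ 631.00
y: (6·854 + 8·426 + 7·437 + 1·606) / 22 = 12197 / 22 ≈ 554.41

(631, 554)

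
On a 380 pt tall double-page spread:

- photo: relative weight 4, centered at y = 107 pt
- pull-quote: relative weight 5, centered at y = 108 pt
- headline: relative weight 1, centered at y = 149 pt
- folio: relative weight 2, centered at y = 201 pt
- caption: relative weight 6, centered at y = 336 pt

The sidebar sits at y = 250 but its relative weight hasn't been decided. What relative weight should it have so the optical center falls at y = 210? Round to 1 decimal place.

w ≈ 6.1

Fixed elements: Σw = 4 + 5 + 1 + 2 + 6 = 18, Σw·y = 4·107 + 5·108 + 1·149 + 2·201 + 6·336 = 3535.
For the centroid to hit 210: (3535 + w·250) / (18 + w) = 210.
Rearranging, w·(250 − 210) = 210·18 − 3535 = 245, so w ≈ 245/40 = 6.13.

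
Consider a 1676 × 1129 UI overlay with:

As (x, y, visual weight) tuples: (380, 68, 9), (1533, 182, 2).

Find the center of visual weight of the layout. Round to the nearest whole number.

(590, 89)

Weights sum to 9 + 2 = 11.
Σw·x = 9·380 + 2·1533 = 6486, so x̄ = 6486/11 ≈ 589.64.
Σw·y = 9·68 + 2·182 = 976, so ȳ = 976/11 ≈ 88.73.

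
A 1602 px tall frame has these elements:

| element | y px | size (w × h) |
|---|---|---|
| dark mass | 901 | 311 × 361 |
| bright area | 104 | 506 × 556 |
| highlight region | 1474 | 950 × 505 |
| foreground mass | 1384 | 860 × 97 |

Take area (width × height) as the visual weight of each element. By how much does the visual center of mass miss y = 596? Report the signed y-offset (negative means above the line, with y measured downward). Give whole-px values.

≈ 400 px

Areas: dark mass 311·361 = 112271, bright area 506·556 = 281336, highlight region 950·505 = 479750, foreground mass 860·97 = 83420. Total weight = 956777.
y: (112271·901 + 281336·104 + 479750·1474 + 83420·1384) / 956777 = 953019895 / 956777 ≈ 996.07
Against y = 596, that's 996.07 − 596 = 400.07.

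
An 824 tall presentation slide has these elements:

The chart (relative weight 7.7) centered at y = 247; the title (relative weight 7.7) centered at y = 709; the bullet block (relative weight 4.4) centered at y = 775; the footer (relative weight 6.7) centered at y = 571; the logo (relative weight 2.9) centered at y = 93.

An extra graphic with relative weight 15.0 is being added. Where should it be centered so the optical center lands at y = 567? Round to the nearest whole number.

y ≈ 687

With the extra graphic, Σw becomes 7.7 + 7.7 + 4.4 + 6.7 + 2.9 + 15.0 = 44.4.
y: need Σw·y = 44.4·567 = 25174.8. Existing = 7.7·247 + 7.7·709 + 4.4·775 + 6.7·571 + 2.9·93 = 14866.6. Remainder 10308.2 / 15.0 ≈ 687.21.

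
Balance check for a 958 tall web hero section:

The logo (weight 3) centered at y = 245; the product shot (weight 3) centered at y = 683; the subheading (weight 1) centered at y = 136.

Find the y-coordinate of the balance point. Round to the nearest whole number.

Total weight = 3 + 3 + 1 = 7.
Σw·y = 3·245 + 3·683 + 1·136 = 2920, so ȳ = 2920/7 ≈ 417.14.

y ≈ 417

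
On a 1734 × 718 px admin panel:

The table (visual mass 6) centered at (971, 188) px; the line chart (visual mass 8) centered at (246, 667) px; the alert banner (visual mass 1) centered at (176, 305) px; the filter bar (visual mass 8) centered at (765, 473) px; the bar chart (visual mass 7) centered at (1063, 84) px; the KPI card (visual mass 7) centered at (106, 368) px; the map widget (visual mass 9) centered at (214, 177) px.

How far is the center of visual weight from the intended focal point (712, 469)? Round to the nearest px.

Total weight = 6 + 8 + 1 + 8 + 7 + 7 + 9 = 46.
Σw·x = 24199; x̄ = 24199/46 ≈ 526.07.
y: moment 15310 / weight 46 ≈ 332.83
From (712, 469): dx = -185.93, dy = -136.17, so the distance is √(dx²+dy²) ≈ 230.47.

≈ 230 px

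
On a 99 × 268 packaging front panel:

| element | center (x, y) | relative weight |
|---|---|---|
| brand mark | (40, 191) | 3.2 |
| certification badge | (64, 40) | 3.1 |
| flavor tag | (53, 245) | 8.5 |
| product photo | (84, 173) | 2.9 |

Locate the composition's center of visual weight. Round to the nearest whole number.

Σw = 3.2 + 3.1 + 8.5 + 2.9 = 17.7.
x-moment: 3.2·40 + 3.1·64 + 8.5·53 + 2.9·84 = 1020.5; centroid 1020.5/17.7 ≈ 57.66.
y-moment: 3.2·191 + 3.1·40 + 8.5·245 + 2.9·173 = 3319.4; centroid 3319.4/17.7 ≈ 187.54.

(58, 188)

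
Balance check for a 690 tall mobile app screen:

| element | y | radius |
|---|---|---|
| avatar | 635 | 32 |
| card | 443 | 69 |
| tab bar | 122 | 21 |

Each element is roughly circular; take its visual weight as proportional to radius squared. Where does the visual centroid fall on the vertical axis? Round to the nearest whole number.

Weights ∝ r²: avatar 32² = 1024, card 69² = 4761, tab bar 21² = 441; Σw = 6226.
y: (1024·635 + 4761·443 + 441·122) / 6226 = 2813165 / 6226 ≈ 451.84

y ≈ 452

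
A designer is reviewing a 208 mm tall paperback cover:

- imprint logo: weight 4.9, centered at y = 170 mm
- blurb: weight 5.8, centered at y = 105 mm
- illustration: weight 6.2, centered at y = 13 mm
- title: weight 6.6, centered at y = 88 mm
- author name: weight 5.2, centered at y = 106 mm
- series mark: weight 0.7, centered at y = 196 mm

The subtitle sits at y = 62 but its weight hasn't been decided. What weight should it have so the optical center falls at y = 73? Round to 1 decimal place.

w ≈ 58.7

Existing Σw = 29.4 (4.9 + 5.8 + 6.2 + 6.6 + 5.2 + 0.7); existing moment 4.9·170 + 5.8·105 + 6.2·13 + 6.6·88 + 5.2·106 + 0.7·196 = 2791.8.
Balance at y = 73 requires (2791.8 + w·62) / (29.4 + w) = 73.
So w = (73·29.4 − 2791.8)/(62 − 73) = -645.6/-11 ≈ 58.69.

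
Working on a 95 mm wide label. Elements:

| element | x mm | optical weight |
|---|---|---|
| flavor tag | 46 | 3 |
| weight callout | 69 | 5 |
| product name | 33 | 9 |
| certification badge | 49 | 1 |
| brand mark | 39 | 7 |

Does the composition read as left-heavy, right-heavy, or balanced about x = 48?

left-heavy

Total weight = 3 + 5 + 9 + 1 + 7 = 25.
x: (3·46 + 5·69 + 9·33 + 1·49 + 7·39) / 25 = 1102 / 25 ≈ 44.08
Since 44.1 is left of 48, the composition reads left-heavy.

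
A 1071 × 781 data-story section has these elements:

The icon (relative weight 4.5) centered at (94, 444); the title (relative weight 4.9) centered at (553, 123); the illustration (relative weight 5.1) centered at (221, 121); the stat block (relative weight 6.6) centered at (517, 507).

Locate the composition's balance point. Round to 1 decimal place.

(363.6, 311.1)

Total weight = 4.5 + 4.9 + 5.1 + 6.6 = 21.1.
x: (4.5·94 + 4.9·553 + 5.1·221 + 6.6·517) / 21.1 = 7672.0 / 21.1 ≈ 363.60
y: (4.5·444 + 4.9·123 + 5.1·121 + 6.6·507) / 21.1 = 6564.0 / 21.1 ≈ 311.09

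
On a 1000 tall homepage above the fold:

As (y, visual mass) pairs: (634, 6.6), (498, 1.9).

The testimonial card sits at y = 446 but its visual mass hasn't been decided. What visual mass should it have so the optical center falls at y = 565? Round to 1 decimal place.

Known weights sum to 6.6 + 1.9 = 8.5; their moment is 6.6·634 + 1.9·498 = 5130.6.
Set Σw·y/Σw = 565: (5130.6 + 446w) = 565·(8.5 + w).
Solving: w = (565·8.5 − 5130.6) / (446 − 565) = -328.1 / -119 ≈ 2.76.

w ≈ 2.8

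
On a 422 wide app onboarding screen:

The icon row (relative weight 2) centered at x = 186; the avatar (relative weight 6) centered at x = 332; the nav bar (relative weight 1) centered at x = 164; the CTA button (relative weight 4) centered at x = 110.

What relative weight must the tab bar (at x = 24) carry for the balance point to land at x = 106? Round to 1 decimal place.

w ≈ 19.4

Existing Σw = 13 (2 + 6 + 1 + 4); existing moment 2·186 + 6·332 + 1·164 + 4·110 = 2968.
Balance at x = 106 requires (2968 + w·24) / (13 + w) = 106.
Solving: w = (106·13 − 2968) / (24 − 106) = -1590 / -82 ≈ 19.39.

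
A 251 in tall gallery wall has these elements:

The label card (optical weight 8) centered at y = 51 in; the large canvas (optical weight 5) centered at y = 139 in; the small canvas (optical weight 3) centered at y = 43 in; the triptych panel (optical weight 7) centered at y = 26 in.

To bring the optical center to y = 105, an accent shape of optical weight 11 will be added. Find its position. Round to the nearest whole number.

New total weight: (8 + 5 + 3 + 7) + 11 = 34.
y: target moment 34×105 = 3570; current 8·51 + 5·139 + 3·43 + 7·26 = 1414; the accent shape supplies 2156, so y = 2156/11 ≈ 196.00.

y ≈ 196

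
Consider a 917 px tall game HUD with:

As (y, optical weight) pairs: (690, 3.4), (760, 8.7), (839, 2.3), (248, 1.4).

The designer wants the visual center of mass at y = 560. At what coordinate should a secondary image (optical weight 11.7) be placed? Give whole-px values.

New total weight: (3.4 + 8.7 + 2.3 + 1.4) + 11.7 = 27.5.
Along y: (11234.9 + 11.7·y) / 27.5 = 560 (existing moment 3.4·690 + 8.7·760 + 2.3·839 + 1.4·248 = 11234.9) ⇒ y = (15400.0 − 11234.9) / 11.7 ≈ 355.99.

y ≈ 356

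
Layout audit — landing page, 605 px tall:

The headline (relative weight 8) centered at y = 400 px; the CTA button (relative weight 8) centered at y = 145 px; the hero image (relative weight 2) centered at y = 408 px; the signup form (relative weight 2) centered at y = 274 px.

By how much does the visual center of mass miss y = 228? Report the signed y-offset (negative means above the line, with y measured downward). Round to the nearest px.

Total weight = 8 + 8 + 2 + 2 = 20.
y: (8·400 + 8·145 + 2·408 + 2·274) / 20 = 5724 / 20 ≈ 286.20
Against y = 228, that's 286.20 − 228 = 58.20.

≈ 58 px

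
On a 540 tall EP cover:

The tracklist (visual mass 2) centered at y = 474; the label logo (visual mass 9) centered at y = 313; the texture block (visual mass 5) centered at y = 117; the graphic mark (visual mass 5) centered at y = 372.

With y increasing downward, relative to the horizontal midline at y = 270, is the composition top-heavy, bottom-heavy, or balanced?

bottom-heavy

Total weight = 2 + 9 + 5 + 5 = 21.
y-moment: 2·474 + 9·313 + 5·117 + 5·372 = 6210; centroid 6210/21 ≈ 295.71.
295.7 lies below (larger y than) the midline 270, so the layout is bottom-heavy.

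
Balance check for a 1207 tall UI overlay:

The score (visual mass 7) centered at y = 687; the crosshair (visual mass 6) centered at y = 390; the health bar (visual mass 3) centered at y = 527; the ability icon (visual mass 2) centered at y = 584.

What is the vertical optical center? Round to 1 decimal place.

y ≈ 549.9

Total weight = 7 + 6 + 3 + 2 = 18.
y-moment: 7·687 + 6·390 + 3·527 + 2·584 = 9898; centroid 9898/18 ≈ 549.89.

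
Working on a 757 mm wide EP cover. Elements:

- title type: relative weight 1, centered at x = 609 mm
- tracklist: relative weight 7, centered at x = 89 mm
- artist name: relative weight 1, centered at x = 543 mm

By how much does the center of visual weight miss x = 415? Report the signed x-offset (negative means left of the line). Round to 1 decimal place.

≈ -217.8 mm

Σw = 1 + 7 + 1 = 9.
x-moment: 1·609 + 7·89 + 1·543 = 1775; centroid 1775/9 ≈ 197.22.
Against x = 415, that's 197.22 − 415 = -217.78.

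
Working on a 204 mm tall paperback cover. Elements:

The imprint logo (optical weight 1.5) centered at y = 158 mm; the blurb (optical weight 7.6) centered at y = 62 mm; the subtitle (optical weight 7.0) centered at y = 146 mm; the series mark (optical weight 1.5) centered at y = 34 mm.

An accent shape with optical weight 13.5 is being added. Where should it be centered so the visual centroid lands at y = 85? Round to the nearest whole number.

y ≈ 64

With the accent shape, Σw becomes 1.5 + 7.6 + 7.0 + 1.5 + 13.5 = 31.1.
y: need Σw·y = 31.1·85 = 2643.5. Existing = 1.5·158 + 7.6·62 + 7.0·146 + 1.5·34 = 1781.2. Remainder 862.3 / 13.5 ≈ 63.87.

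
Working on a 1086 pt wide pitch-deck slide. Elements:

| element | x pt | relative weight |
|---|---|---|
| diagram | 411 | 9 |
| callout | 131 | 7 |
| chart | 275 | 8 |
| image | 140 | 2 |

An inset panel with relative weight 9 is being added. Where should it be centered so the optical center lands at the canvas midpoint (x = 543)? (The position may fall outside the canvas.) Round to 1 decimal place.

With the inset panel, Σw becomes 9 + 7 + 8 + 2 + 9 = 35.
x: target moment 35×543 = 19005; current 9·411 + 7·131 + 8·275 + 2·140 = 7096; the inset panel supplies 11909, so x = 11909/9 ≈ 1323.22.

x ≈ 1323.2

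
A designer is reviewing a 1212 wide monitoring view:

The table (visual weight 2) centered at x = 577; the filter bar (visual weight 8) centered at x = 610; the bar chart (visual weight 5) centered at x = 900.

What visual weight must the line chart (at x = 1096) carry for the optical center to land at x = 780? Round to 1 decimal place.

w ≈ 3.7

Fixed elements: Σw = 2 + 8 + 5 = 15, Σw·x = 2·577 + 8·610 + 5·900 = 10534.
Set Σw·x/Σw = 780: (10534 + 1096w) = 780·(15 + w).
Solving: w = (780·15 − 10534) / (1096 − 780) = 1166 / 316 ≈ 3.69.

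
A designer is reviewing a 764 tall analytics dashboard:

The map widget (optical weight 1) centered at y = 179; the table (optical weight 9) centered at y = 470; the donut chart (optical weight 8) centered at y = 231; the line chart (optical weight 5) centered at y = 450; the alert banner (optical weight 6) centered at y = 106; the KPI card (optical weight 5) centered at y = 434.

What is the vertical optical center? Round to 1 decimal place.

Total weight = 1 + 9 + 8 + 5 + 6 + 5 = 34.
Σw·y = 11313; ȳ = 11313/34 ≈ 332.74.

y ≈ 332.7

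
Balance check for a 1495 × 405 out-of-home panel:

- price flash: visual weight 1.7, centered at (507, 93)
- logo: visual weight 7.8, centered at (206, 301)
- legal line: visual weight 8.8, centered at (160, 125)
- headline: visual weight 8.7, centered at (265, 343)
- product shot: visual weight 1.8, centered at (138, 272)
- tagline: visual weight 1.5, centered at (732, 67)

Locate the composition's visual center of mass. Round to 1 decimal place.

(248.5, 237.0)

Σw = 1.7 + 7.8 + 8.8 + 8.7 + 1.8 + 1.5 = 30.3.
x-moment: 1.7·507 + 7.8·206 + 8.8·160 + 8.7·265 + 1.8·138 + 1.5·732 = 7528.6; centroid 7528.6/30.3 ≈ 248.47.
y-moment: 1.7·93 + 7.8·301 + 8.8·125 + 8.7·343 + 1.8·272 + 1.5·67 = 7180.1; centroid 7180.1/30.3 ≈ 236.97.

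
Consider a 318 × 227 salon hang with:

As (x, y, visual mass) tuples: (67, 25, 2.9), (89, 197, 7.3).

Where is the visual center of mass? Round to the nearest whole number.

Weights sum to 2.9 + 7.3 = 10.2.
x: (2.9·67 + 7.3·89) / 10.2 = 844.0 / 10.2 ≈ 82.75
y: (2.9·25 + 7.3·197) / 10.2 = 1510.6 / 10.2 ≈ 148.10

(83, 148)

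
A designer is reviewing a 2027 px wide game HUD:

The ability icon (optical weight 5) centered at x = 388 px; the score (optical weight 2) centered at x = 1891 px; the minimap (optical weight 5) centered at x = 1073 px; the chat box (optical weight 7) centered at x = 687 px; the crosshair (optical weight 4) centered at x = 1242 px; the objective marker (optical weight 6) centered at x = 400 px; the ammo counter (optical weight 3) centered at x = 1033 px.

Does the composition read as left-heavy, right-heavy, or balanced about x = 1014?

Weights sum to 5 + 2 + 5 + 7 + 4 + 6 + 3 = 32.
x: moment 26363 / weight 32 ≈ 823.84
823.8 lies left of the midline 1014, so the layout is left-heavy.

left-heavy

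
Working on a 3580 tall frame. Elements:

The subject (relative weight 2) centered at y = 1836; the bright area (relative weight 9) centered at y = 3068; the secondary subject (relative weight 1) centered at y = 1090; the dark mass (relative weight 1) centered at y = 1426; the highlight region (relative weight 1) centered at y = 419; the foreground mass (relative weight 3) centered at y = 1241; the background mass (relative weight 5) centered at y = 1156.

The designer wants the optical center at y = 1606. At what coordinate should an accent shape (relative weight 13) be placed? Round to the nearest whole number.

y ≈ 961

With the accent shape, Σw becomes 2 + 9 + 1 + 1 + 1 + 3 + 5 + 13 = 35.
y: target moment 35×1606 = 56210; current 2·1836 + 9·3068 + 1·1090 + 1·1426 + 1·419 + 3·1241 + 5·1156 = 43722; the accent shape supplies 12488, so y = 12488/13 ≈ 960.62.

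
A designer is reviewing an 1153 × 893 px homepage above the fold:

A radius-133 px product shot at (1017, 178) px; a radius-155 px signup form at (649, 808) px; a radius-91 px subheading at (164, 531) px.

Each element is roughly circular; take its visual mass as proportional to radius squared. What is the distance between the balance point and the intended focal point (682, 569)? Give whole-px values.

≈ 34 px

r² weights: product shot 133² = 17689, signup form 155² = 24025, subheading 91² = 8281. Total = 49995.
x: (17689·1017 + 24025·649 + 8281·164) / 49995 = 34940022 / 49995 ≈ 698.87
y: (17689·178 + 24025·808 + 8281·531) / 49995 = 26958053 / 49995 ≈ 539.21
From (682, 569): dx = 16.87, dy = -29.79, so the distance is √(dx²+dy²) ≈ 34.23.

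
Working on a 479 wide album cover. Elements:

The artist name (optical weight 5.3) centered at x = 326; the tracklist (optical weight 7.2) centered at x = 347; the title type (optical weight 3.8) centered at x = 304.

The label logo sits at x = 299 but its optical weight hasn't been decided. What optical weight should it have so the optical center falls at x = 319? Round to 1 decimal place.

Fixed elements: Σw = 5.3 + 7.2 + 3.8 = 16.3, Σw·x = 5.3·326 + 7.2·347 + 3.8·304 = 5381.4.
Balance at x = 319 requires (5381.4 + w·299) / (16.3 + w) = 319.
So w = (319·16.3 − 5381.4)/(299 − 319) = -181.7/-20 ≈ 9.08.

w ≈ 9.1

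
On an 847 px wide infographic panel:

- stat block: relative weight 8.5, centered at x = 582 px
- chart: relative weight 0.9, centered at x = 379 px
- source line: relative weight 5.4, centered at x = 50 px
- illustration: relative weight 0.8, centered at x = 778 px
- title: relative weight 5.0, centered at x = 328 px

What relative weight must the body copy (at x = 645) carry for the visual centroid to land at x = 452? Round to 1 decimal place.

Fixed elements: Σw = 8.5 + 0.9 + 5.4 + 0.8 + 5.0 = 20.6, Σw·x = 8.5·582 + 0.9·379 + 5.4·50 + 0.8·778 + 5.0·328 = 7820.5.
Balance at x = 452 requires (7820.5 + w·645) / (20.6 + w) = 452.
So w = (452·20.6 − 7820.5)/(645 − 452) = 1490.7/193 ≈ 7.72.

w ≈ 7.7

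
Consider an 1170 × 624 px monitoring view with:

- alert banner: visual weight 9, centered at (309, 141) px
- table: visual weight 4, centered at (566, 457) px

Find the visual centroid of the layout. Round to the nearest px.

Weights sum to 9 + 4 = 13.
x-moment: 9·309 + 4·566 = 5045; centroid 5045/13 ≈ 388.08.
y-moment: 9·141 + 4·457 = 3097; centroid 3097/13 ≈ 238.23.

(388, 238)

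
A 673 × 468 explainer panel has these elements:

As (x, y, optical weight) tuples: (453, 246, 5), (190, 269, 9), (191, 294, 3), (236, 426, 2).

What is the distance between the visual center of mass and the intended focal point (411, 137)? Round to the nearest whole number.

Weights sum to 5 + 9 + 3 + 2 = 19.
x-moment: 5·453 + 9·190 + 3·191 + 2·236 = 5020; centroid 5020/19 ≈ 264.21.
y-moment: 5·246 + 9·269 + 3·294 + 2·426 = 5385; centroid 5385/19 ≈ 283.42.
From (411, 137): dx = -146.79, dy = 146.42, so the distance is √(dx²+dy²) ≈ 207.33.

≈ 207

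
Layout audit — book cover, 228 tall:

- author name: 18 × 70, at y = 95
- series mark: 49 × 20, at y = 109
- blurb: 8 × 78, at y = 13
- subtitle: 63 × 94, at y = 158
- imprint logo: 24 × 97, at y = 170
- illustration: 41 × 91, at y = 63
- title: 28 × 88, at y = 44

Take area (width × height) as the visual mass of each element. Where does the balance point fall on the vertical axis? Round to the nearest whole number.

Areas → weights: author name 18·70 = 1260, series mark 49·20 = 980, blurb 8·78 = 624, subtitle 63·94 = 5922, imprint logo 24·97 = 2328, illustration 41·91 = 3731, title 28·88 = 2464; Σw = 17309.
y-moment: 1260·95 + 980·109 + 624·13 + 5922·158 + 2328·170 + 3731·63 + 2464·44 = 1909537; centroid 1909537/17309 ≈ 110.32.

y ≈ 110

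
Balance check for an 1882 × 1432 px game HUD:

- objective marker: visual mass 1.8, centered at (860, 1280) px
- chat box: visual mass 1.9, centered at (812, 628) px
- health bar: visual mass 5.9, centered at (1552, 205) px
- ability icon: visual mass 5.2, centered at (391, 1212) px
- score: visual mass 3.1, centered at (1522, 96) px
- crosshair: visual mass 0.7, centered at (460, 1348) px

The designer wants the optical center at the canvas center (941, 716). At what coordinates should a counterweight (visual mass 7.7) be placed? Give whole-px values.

After adding the counterweight, total weight = 1.8 + 1.9 + 5.9 + 5.2 + 3.1 + 0.7 + 7.7 = 26.3.
x: target moment 26.3×941 = 24748.3; current 1.8·860 + 1.9·812 + 5.9·1552 + 5.2·391 + 3.1·1522 + 0.7·460 = 19321.0; the counterweight supplies 5427.3, so x = 5427.3/7.7 ≈ 704.84.
y: target moment 26.3×716 = 18830.8; current 1.8·1280 + 1.9·628 + 5.9·205 + 5.2·1212 + 3.1·96 + 0.7·1348 = 12250.3; the counterweight supplies 6580.5, so y = 6580.5/7.7 ≈ 854.61.

(705, 855)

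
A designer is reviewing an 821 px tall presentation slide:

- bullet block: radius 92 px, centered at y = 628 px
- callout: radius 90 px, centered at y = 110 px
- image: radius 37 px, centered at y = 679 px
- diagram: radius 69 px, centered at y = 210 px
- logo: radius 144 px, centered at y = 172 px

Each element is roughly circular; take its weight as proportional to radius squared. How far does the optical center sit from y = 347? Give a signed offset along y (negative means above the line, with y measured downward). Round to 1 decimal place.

Weights ∝ r²: bullet block 92² = 8464, callout 90² = 8100, image 37² = 1369, diagram 69² = 4761, logo 144² = 20736; Σw = 43430.
Σw·y = 8464·628 + 8100·110 + 1369·679 + 4761·210 + 20736·172 = 11702345, so ȳ = 11702345/43430 ≈ 269.45.
Against y = 347, that's 269.45 − 347 = -77.55.

≈ -77.5 px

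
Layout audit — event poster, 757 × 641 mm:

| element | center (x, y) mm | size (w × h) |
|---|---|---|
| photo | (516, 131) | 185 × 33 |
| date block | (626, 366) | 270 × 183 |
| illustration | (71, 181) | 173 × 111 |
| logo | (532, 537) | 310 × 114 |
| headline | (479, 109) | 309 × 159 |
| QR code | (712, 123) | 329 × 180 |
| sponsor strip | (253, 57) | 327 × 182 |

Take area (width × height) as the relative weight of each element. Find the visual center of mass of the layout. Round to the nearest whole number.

(486, 206)

Taking area as weight: photo 185·33 = 6105, date block 270·183 = 49410, illustration 173·111 = 19203, logo 310·114 = 35340, headline 309·159 = 49131, QR code 329·180 = 59220, sponsor strip 327·182 = 59514. Sum 277923.
Σw·x = 135000564; x̄ = 135000564/277923 ≈ 485.75.
Σw·y = 57368775; ȳ = 57368775/277923 ≈ 206.42.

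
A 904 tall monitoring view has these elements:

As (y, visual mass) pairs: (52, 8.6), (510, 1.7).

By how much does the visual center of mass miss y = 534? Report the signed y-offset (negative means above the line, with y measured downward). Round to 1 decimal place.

Σw = 8.6 + 1.7 = 10.3.
Σw·y = 8.6·52 + 1.7·510 = 1314.2, so ȳ = 1314.2/10.3 ≈ 127.59.
Difference: 127.59 − 534 ≈ -406.41.

≈ -406.4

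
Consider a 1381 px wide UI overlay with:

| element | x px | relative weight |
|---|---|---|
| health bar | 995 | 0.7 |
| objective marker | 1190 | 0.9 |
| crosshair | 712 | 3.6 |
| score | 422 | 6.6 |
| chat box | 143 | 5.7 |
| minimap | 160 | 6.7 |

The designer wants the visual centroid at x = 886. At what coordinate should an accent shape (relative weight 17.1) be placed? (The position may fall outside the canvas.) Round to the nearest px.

x ≈ 1613

With the accent shape, Σw becomes 0.7 + 0.9 + 3.6 + 6.6 + 5.7 + 6.7 + 17.1 = 41.3.
Along x: (9003.0 + 17.1·x) / 41.3 = 886 (existing moment 0.7·995 + 0.9·1190 + 3.6·712 + 6.6·422 + 5.7·143 + 6.7·160 = 9003.0) ⇒ x = (36591.8 − 9003.0) / 17.1 ≈ 1613.38.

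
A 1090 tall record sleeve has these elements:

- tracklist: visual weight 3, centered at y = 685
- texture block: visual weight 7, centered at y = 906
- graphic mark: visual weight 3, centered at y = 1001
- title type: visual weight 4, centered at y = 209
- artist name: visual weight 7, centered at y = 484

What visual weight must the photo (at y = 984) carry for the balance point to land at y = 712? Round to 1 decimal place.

w ≈ 5.4

Known weights sum to 3 + 7 + 3 + 4 + 7 = 24; their moment is 3·685 + 7·906 + 3·1001 + 4·209 + 7·484 = 15624.
Balance at y = 712 requires (15624 + w·984) / (24 + w) = 712.
Rearranging, w·(984 − 712) = 712·24 − 15624 = 1464, so w ≈ 1464/272 = 5.38.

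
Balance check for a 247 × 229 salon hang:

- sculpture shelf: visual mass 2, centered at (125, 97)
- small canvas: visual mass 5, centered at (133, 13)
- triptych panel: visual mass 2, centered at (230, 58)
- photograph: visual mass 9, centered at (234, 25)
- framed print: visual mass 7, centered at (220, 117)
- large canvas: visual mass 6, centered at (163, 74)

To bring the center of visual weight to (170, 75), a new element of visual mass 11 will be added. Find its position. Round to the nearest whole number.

(104, 117)

New total weight: (2 + 5 + 2 + 9 + 7 + 6) + 11 = 42.
Along x: (5999 + 11·x) / 42 = 170 (existing moment 2·125 + 5·133 + 2·230 + 9·234 + 7·220 + 6·163 = 5999) ⇒ x = (7140 − 5999) / 11 ≈ 103.73.
Along y: (1863 + 11·y) / 42 = 75 (existing moment 2·97 + 5·13 + 2·58 + 9·25 + 7·117 + 6·74 = 1863) ⇒ y = (3150 − 1863) / 11 ≈ 117.00.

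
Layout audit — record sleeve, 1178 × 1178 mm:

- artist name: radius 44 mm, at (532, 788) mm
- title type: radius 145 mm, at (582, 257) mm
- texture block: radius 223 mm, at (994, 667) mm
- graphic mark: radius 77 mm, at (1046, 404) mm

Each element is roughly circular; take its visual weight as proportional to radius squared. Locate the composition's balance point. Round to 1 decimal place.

(876.4, 540.5)

Weights ∝ r²: artist name 44² = 1936, title type 145² = 21025, texture block 223² = 49729, graphic mark 77² = 5929; Σw = 78619.
Σw·x = 1936·532 + 21025·582 + 49729·994 + 5929·1046 = 68898862, so x̄ = 68898862/78619 ≈ 876.36.
Σw·y = 1936·788 + 21025·257 + 49729·667 + 5929·404 = 42493552, so ȳ = 42493552/78619 ≈ 540.50.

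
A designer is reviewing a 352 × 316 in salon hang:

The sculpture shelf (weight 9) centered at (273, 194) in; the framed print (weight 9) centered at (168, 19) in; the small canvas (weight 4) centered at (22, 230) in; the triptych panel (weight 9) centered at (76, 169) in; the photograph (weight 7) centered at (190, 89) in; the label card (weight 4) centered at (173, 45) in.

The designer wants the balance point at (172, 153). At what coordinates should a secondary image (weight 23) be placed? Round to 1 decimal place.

(192.0, 208.0)

With the secondary image, Σw becomes 9 + 9 + 4 + 9 + 7 + 4 + 23 = 65.
x: need Σw·x = 65·172 = 11180. Existing = 9·273 + 9·168 + 4·22 + 9·76 + 7·190 + 4·173 = 6763. Remainder 4417 / 23 ≈ 192.04.
y: need Σw·y = 65·153 = 9945. Existing = 9·194 + 9·19 + 4·230 + 9·169 + 7·89 + 4·45 = 5161. Remainder 4784 / 23 ≈ 208.00.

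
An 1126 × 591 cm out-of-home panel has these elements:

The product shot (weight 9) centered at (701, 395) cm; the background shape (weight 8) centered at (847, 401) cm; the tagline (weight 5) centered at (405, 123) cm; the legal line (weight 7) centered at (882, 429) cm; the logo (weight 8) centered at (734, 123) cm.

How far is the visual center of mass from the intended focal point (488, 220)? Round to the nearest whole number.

≈ 261 cm

Σw = 9 + 8 + 5 + 7 + 8 = 37.
Σw·x = 9·701 + 8·847 + 5·405 + 7·882 + 8·734 = 27156, so x̄ = 27156/37 ≈ 733.95.
Σw·y = 9·395 + 8·401 + 5·123 + 7·429 + 8·123 = 11365, so ȳ = 11365/37 ≈ 307.16.
Offset from (488, 220): Δx ≈ 245.95, Δy ≈ 87.16; distance = √(Δx² + Δy²) ≈ 260.93.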